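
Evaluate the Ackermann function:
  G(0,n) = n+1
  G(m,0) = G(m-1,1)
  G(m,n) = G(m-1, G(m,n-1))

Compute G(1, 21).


G(1, 21) = G(0, G(1, 20))
  G(1, 20) = G(0, G(1, 19))
    G(1, 19) = G(0, G(1, 18))
      G(1, 18) = G(0, G(1, 17))
        G(1, 17) = G(0, G(1, 16))
          G(1, 16) = G(0, G(1, 15))
          G(1, 15) = G(0, G(1, 14))
          G(1, 14) = G(0, G(1, 13))
          G(1, 13) = G(0, G(1, 12))
          G(1, 12) = G(0, G(1, 11))
          G(1, 11) = G(0, G(1, 10))
          G(1, 10) = G(0, G(1, 9))
          G(1, 9) = G(0, G(1, 8))
          G(1, 8) = G(0, G(1, 7))
          G(1, 7) = G(0, G(1, 6))
          G(1, 6) = G(0, G(1, 5))
          G(1, 5) = G(0, G(1, 4))
          G(1, 4) = G(0, G(1, 3))
          G(1, 3) = G(0, G(1, 2))
          G(1, 2) = G(0, G(1, 1))
          G(1, 1) = G(0, G(1, 0))
          G(1, 0) = G(0, 1)
          G(0, 1) = 2
            = G(0, 2)
          G(0, 2) = 3
... (trace truncated)
Result: G(1, 21) = 23

23


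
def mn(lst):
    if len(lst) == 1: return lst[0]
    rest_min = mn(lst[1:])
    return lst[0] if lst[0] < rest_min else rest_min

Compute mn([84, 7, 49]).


mn([84, 7, 49]): compare 84 with mn([7, 49])
mn([7, 49]): compare 7 with mn([49])
mn([49]) = 49  (base case)
Compare 7 with 49 -> 7
Compare 84 with 7 -> 7

7


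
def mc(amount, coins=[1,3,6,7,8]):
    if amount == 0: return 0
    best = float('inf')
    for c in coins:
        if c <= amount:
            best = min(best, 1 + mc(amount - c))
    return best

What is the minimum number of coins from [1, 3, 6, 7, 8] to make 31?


Building up with DP:
mc(0) = 0
mc(1) = min(1+mc(0)=1+0=1) = 1
mc(2) = min(1+mc(1)=1+1=2) = 2
mc(3) = min(1+mc(2)=1+2=3, 1+mc(0)=1+0=1) = 1
mc(4) = min(1+mc(3)=1+1=2, 1+mc(1)=1+1=2) = 2
mc(5) = min(1+mc(4)=1+2=3, 1+mc(2)=1+2=3) = 3
mc(6) = min(1+mc(5)=1+3=4, 1+mc(3)=1+1=2, 1+mc(0)=1+0=1) = 1
mc(7) = min(1+mc(6)=1+1=2, 1+mc(4)=1+2=3, 1+mc(1)=1+1=2, 1+mc(0)=1+0=1) = 1
mc(8) = min(1+mc(7)=1+1=2, 1+mc(5)=1+3=4, 1+mc(2)=1+2=3, 1+mc(1)=1+1=2, 1+mc(0)=1+0=1) = 1
mc(9) = min(1+mc(8)=1+1=2, 1+mc(6)=1+1=2, 1+mc(3)=1+1=2, 1+mc(2)=1+2=3, 1+mc(1)=1+1=2) = 2
mc(10) = min(1+mc(9)=1+2=3, 1+mc(7)=1+1=2, 1+mc(4)=1+2=3, 1+mc(3)=1+1=2, 1+mc(2)=1+2=3) = 2
mc(11) = min(1+mc(10)=1+2=3, 1+mc(8)=1+1=2, 1+mc(5)=1+3=4, 1+mc(4)=1+2=3, 1+mc(3)=1+1=2) = 2
mc(12) = min(1+mc(11)=1+2=3, 1+mc(9)=1+2=3, 1+mc(6)=1+1=2, 1+mc(5)=1+3=4, 1+mc(4)=1+2=3) = 2
mc(13) = min(1+mc(12)=1+2=3, 1+mc(10)=1+2=3, 1+mc(7)=1+1=2, 1+mc(6)=1+1=2, 1+mc(5)=1+3=4) = 2
mc(14) = min(1+mc(13)=1+2=3, 1+mc(11)=1+2=3, 1+mc(8)=1+1=2, 1+mc(7)=1+1=2, 1+mc(6)=1+1=2) = 2
mc(15) = min(1+mc(14)=1+2=3, 1+mc(12)=1+2=3, 1+mc(9)=1+2=3, 1+mc(8)=1+1=2, 1+mc(7)=1+1=2) = 2
mc(16) = min(1+mc(15)=1+2=3, 1+mc(13)=1+2=3, 1+mc(10)=1+2=3, 1+mc(9)=1+2=3, 1+mc(8)=1+1=2) = 2
mc(17) = min(1+mc(16)=1+2=3, 1+mc(14)=1+2=3, 1+mc(11)=1+2=3, 1+mc(10)=1+2=3, 1+mc(9)=1+2=3) = 3
mc(18) = min(1+mc(17)=1+3=4, 1+mc(15)=1+2=3, 1+mc(12)=1+2=3, 1+mc(11)=1+2=3, 1+mc(10)=1+2=3) = 3
mc(19) = min(1+mc(18)=1+3=4, 1+mc(16)=1+2=3, 1+mc(13)=1+2=3, 1+mc(12)=1+2=3, 1+mc(11)=1+2=3) = 3
mc(20) = min(1+mc(19)=1+3=4, 1+mc(17)=1+3=4, 1+mc(14)=1+2=3, 1+mc(13)=1+2=3, 1+mc(12)=1+2=3) = 3
mc(21) = min(1+mc(20)=1+3=4, 1+mc(18)=1+3=4, 1+mc(15)=1+2=3, 1+mc(14)=1+2=3, 1+mc(13)=1+2=3) = 3
mc(22) = min(1+mc(21)=1+3=4, 1+mc(19)=1+3=4, 1+mc(16)=1+2=3, 1+mc(15)=1+2=3, 1+mc(14)=1+2=3) = 3
mc(23) = min(1+mc(22)=1+3=4, 1+mc(20)=1+3=4, 1+mc(17)=1+3=4, 1+mc(16)=1+2=3, 1+mc(15)=1+2=3) = 3
mc(24) = min(1+mc(23)=1+3=4, 1+mc(21)=1+3=4, 1+mc(18)=1+3=4, 1+mc(17)=1+3=4, 1+mc(16)=1+2=3) = 3
mc(25) = min(1+mc(24)=1+3=4, 1+mc(22)=1+3=4, 1+mc(19)=1+3=4, 1+mc(18)=1+3=4, 1+mc(17)=1+3=4) = 4
mc(26) = min(1+mc(25)=1+4=5, 1+mc(23)=1+3=4, 1+mc(20)=1+3=4, 1+mc(19)=1+3=4, 1+mc(18)=1+3=4) = 4
mc(27) = min(1+mc(26)=1+4=5, 1+mc(24)=1+3=4, 1+mc(21)=1+3=4, 1+mc(20)=1+3=4, 1+mc(19)=1+3=4) = 4
mc(28) = min(1+mc(27)=1+4=5, 1+mc(25)=1+4=5, 1+mc(22)=1+3=4, 1+mc(21)=1+3=4, 1+mc(20)=1+3=4) = 4
mc(29) = min(1+mc(28)=1+4=5, 1+mc(26)=1+4=5, 1+mc(23)=1+3=4, 1+mc(22)=1+3=4, 1+mc(21)=1+3=4) = 4
mc(30) = min(1+mc(29)=1+4=5, 1+mc(27)=1+4=5, 1+mc(24)=1+3=4, 1+mc(23)=1+3=4, 1+mc(22)=1+3=4) = 4
mc(31) = min(1+mc(30)=1+4=5, 1+mc(28)=1+4=5, 1+mc(25)=1+4=5, 1+mc(24)=1+3=4, 1+mc(23)=1+3=4) = 4

4


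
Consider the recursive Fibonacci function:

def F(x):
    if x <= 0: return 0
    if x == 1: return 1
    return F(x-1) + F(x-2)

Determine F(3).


Computing F(3) bottom-up:
F(0) = 0
F(1) = 1
F(2) = F(1) + F(0) = 1 + 0 = 1
F(3) = F(2) + F(1) = 1 + 1 = 2

2


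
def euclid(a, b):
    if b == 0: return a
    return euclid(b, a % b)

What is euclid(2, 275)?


euclid(2, 275) = euclid(275, 2)
euclid(275, 2) = euclid(2, 1)
euclid(2, 1) = euclid(1, 0)
euclid(1, 0) = 1  (base case)

1


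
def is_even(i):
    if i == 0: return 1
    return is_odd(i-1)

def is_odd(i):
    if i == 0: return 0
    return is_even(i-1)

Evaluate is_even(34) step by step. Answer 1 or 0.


is_even(34) = is_odd(33)
is_odd(33) = is_even(32)
is_even(32) = is_odd(31)
is_odd(31) = is_even(30)
is_even(30) = is_odd(29)
is_odd(29) = is_even(28)
is_even(28) = is_odd(27)
is_odd(27) = is_even(26)
is_even(26) = is_odd(25)
is_odd(25) = is_even(24)
is_even(24) = is_odd(23)
is_odd(23) = is_even(22)
is_even(22) = is_odd(21)
is_odd(21) = is_even(20)
is_even(20) = is_odd(19)
is_odd(19) = is_even(18)
is_even(18) = is_odd(17)
is_odd(17) = is_even(16)
is_even(16) = is_odd(15)
is_odd(15) = is_even(14)
is_even(14) = is_odd(13)
is_odd(13) = is_even(12)
is_even(12) = is_odd(11)
is_odd(11) = is_even(10)
is_even(10) = is_odd(9)
is_odd(9) = is_even(8)
is_even(8) = is_odd(7)
is_odd(7) = is_even(6)
is_even(6) = is_odd(5)
is_odd(5) = is_even(4)
is_even(4) = is_odd(3)
is_odd(3) = is_even(2)
is_even(2) = is_odd(1)
is_odd(1) = is_even(0)
is_even(0) = 1  (base case)
Result: 1

1


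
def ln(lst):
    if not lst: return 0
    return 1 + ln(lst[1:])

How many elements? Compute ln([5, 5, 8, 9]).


ln([5, 5, 8, 9]) = 1 + ln([5, 8, 9])
ln([5, 8, 9]) = 1 + ln([8, 9])
ln([8, 9]) = 1 + ln([9])
ln([9]) = 1 + ln([])
ln([]) = 0  (base case)
Unwinding: 1 + 1 + 1 + 1 + 0 = 4

4


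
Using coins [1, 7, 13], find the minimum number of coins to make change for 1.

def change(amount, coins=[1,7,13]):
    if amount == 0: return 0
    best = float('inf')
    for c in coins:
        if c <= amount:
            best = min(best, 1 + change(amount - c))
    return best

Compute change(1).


Building up with DP:
change(0) = 0
change(1) = min(1+change(0)=1+0=1) = 1

1


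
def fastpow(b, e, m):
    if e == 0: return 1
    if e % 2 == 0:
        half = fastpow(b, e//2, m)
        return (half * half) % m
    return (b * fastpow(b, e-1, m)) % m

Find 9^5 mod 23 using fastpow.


fastpow(9, 5, 23): e is odd, compute fastpow(9, 4, 23)
  fastpow(9, 4, 23): e is even, compute fastpow(9, 2, 23)
    fastpow(9, 2, 23): e is even, compute fastpow(9, 1, 23)
      fastpow(9, 1, 23): e is odd, compute fastpow(9, 0, 23)
        fastpow(9, 0, 23) = 1
      (9 * 1) % 23 = 9
    half=9, (9*9) % 23 = 12
  half=12, (12*12) % 23 = 6
(9 * 6) % 23 = 8

8


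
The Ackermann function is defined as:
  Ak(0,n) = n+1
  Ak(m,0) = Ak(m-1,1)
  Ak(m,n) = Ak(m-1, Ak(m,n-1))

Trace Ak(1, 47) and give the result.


Ak(1, 47) = Ak(0, Ak(1, 46))
  Ak(1, 46) = Ak(0, Ak(1, 45))
    Ak(1, 45) = Ak(0, Ak(1, 44))
      Ak(1, 44) = Ak(0, Ak(1, 43))
        Ak(1, 43) = Ak(0, Ak(1, 42))
          Ak(1, 42) = Ak(0, Ak(1, 41))
          Ak(1, 41) = Ak(0, Ak(1, 40))
          Ak(1, 40) = Ak(0, Ak(1, 39))
          Ak(1, 39) = Ak(0, Ak(1, 38))
          Ak(1, 38) = Ak(0, Ak(1, 37))
          Ak(1, 37) = Ak(0, Ak(1, 36))
          Ak(1, 36) = Ak(0, Ak(1, 35))
          Ak(1, 35) = Ak(0, Ak(1, 34))
          Ak(1, 34) = Ak(0, Ak(1, 33))
          Ak(1, 33) = Ak(0, Ak(1, 32))
          Ak(1, 32) = Ak(0, Ak(1, 31))
          Ak(1, 31) = Ak(0, Ak(1, 30))
          Ak(1, 30) = Ak(0, Ak(1, 29))
          Ak(1, 29) = Ak(0, Ak(1, 28))
          Ak(1, 28) = Ak(0, Ak(1, 27))
          Ak(1, 27) = Ak(0, Ak(1, 26))
          Ak(1, 26) = Ak(0, Ak(1, 25))
          Ak(1, 25) = Ak(0, Ak(1, 24))
          Ak(1, 24) = Ak(0, Ak(1, 23))
          Ak(1, 23) = Ak(0, Ak(1, 22))
... (trace truncated)
Result: Ak(1, 47) = 49

49


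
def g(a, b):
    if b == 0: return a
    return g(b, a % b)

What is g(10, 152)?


g(10, 152) = g(152, 10)
g(152, 10) = g(10, 2)
g(10, 2) = g(2, 0)
g(2, 0) = 2  (base case)

2


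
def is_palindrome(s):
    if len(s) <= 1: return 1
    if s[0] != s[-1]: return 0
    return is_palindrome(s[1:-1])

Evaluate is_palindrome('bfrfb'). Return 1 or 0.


is_palindrome('bfrfb'): s[0]='b' == s[-1]='b' -> check is_palindrome('frf')
is_palindrome('frf'): s[0]='f' == s[-1]='f' -> check is_palindrome('r')
is_palindrome('r'): len <= 1 -> return 1  (base case)
Result: 1 (palindrome)

1


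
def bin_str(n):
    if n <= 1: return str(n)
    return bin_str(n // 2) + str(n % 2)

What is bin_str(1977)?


bin_str(1977) = bin_str(988) + '1'
bin_str(988) = bin_str(494) + '0'
bin_str(494) = bin_str(247) + '0'
bin_str(247) = bin_str(123) + '1'
bin_str(123) = bin_str(61) + '1'
bin_str(61) = bin_str(30) + '1'
bin_str(30) = bin_str(15) + '0'
bin_str(15) = bin_str(7) + '1'
bin_str(7) = bin_str(3) + '1'
bin_str(3) = bin_str(1) + '1'
bin_str(1) = '1'  (base case)
Concatenating: '1' + '1' + '1' + '1' + '0' + '1' + '1' + '1' + '0' + '0' + '1' = '11110111001'

11110111001


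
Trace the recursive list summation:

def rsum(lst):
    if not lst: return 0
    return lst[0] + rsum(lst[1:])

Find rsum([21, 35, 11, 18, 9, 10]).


rsum([21, 35, 11, 18, 9, 10]) = 21 + rsum([35, 11, 18, 9, 10])
rsum([35, 11, 18, 9, 10]) = 35 + rsum([11, 18, 9, 10])
rsum([11, 18, 9, 10]) = 11 + rsum([18, 9, 10])
rsum([18, 9, 10]) = 18 + rsum([9, 10])
rsum([9, 10]) = 9 + rsum([10])
rsum([10]) = 10 + rsum([])
rsum([]) = 0  (base case)
Total: 21 + 35 + 11 + 18 + 9 + 10 + 0 = 104

104


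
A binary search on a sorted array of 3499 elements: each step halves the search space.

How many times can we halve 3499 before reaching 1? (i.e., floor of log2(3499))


3499 / 2 = 1749
1749 / 2 = 874
874 / 2 = 437
437 / 2 = 218
218 / 2 = 109
109 / 2 = 54
54 / 2 = 27
27 / 2 = 13
13 / 2 = 6
6 / 2 = 3
3 / 2 = 1
Reached 1 after 11 halvings

11


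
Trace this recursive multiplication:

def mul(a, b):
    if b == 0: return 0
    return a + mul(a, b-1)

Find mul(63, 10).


mul(63, 10) = 63 + mul(63, 9)
mul(63, 9) = 63 + mul(63, 8)
mul(63, 8) = 63 + mul(63, 7)
mul(63, 7) = 63 + mul(63, 6)
mul(63, 6) = 63 + mul(63, 5)
mul(63, 5) = 63 + mul(63, 4)
mul(63, 4) = 63 + mul(63, 3)
mul(63, 3) = 63 + mul(63, 2)
mul(63, 2) = 63 + mul(63, 1)
mul(63, 1) = 63 + mul(63, 0)
mul(63, 0) = 0  (base case)
Total: 63 + 63 + 63 + 63 + 63 + 63 + 63 + 63 + 63 + 63 + 0 = 630

630


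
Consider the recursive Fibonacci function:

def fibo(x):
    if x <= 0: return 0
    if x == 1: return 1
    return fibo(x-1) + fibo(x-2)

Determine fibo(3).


Computing fibo(3) bottom-up:
fibo(0) = 0
fibo(1) = 1
fibo(2) = fibo(1) + fibo(0) = 1 + 0 = 1
fibo(3) = fibo(2) + fibo(1) = 1 + 1 = 2

2


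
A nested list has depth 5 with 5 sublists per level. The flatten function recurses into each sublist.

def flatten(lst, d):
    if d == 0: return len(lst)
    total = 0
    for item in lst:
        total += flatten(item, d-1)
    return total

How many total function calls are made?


At depth 0 (root): 1 call
At depth 1: each of 1 parents calls flatten on 5 children = 5 calls
At depth 2: each of 5 parents calls flatten on 5 children = 25 calls
At depth 3: each of 25 parents calls flatten on 5 children = 125 calls
At depth 4: each of 125 parents calls flatten on 5 children = 625 calls
At depth 5: each of 625 parents calls flatten on 5 children = 3125 calls
Total: 1 + 5 + 25 + 125 + 625 + 3125 = 3906

3906


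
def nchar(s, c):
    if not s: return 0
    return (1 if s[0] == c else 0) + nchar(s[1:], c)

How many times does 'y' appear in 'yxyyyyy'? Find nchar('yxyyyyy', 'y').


s[0]='y' == 'y' -> 1
s[0]='x' != 'y' -> 0
s[0]='y' == 'y' -> 1
s[0]='y' == 'y' -> 1
s[0]='y' == 'y' -> 1
s[0]='y' == 'y' -> 1
s[0]='y' == 'y' -> 1
Sum: 1 + 0 + 1 + 1 + 1 + 1 + 1 = 6

6


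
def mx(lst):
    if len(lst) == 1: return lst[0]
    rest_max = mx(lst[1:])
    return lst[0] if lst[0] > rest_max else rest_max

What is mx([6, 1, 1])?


mx([6, 1, 1]): compare 6 with mx([1, 1])
mx([1, 1]): compare 1 with mx([1])
mx([1]) = 1  (base case)
Compare 1 with 1 -> 1
Compare 6 with 1 -> 6

6


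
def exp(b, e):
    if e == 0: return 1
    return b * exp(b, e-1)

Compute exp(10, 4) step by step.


exp(10, 4)
= 10 * exp(10, 3)
= 10 * 10 * exp(10, 2)
= 10 * 10 * 10 * exp(10, 1)
= 10 * 10 * 10 * 10 * exp(10, 0)
= 10 * 10 * 10 * 10 * 1
= 10000

10000


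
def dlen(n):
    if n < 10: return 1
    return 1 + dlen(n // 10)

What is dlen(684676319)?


dlen(684676319) = 1 + dlen(68467631)
dlen(68467631) = 1 + dlen(6846763)
dlen(6846763) = 1 + dlen(684676)
dlen(684676) = 1 + dlen(68467)
dlen(68467) = 1 + dlen(6846)
dlen(6846) = 1 + dlen(684)
dlen(684) = 1 + dlen(68)
dlen(68) = 1 + dlen(6)
dlen(6) = 1  (base case: 6 < 10)
Unwinding: 1 + 1 + 1 + 1 + 1 + 1 + 1 + 1 + 1 = 9

9


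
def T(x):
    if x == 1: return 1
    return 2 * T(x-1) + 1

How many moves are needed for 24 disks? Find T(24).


T(24) = 2 * T(23) + 1
T(23) = 2 * T(22) + 1
T(22) = 2 * T(21) + 1
T(21) = 2 * T(20) + 1
T(20) = 2 * T(19) + 1
T(19) = 2 * T(18) + 1
T(18) = 2 * T(17) + 1
T(17) = 2 * T(16) + 1
T(16) = 2 * T(15) + 1
T(15) = 2 * T(14) + 1
T(14) = 2 * T(13) + 1
T(13) = 2 * T(12) + 1
T(12) = 2 * T(11) + 1
T(11) = 2 * T(10) + 1
T(10) = 2 * T(9) + 1
T(9) = 2 * T(8) + 1
T(8) = 2 * T(7) + 1
T(7) = 2 * T(6) + 1
T(6) = 2 * T(5) + 1
T(5) = 2 * T(4) + 1
T(4) = 2 * T(3) + 1
T(3) = 2 * T(2) + 1
T(2) = 2 * T(1) + 1
T(1) = 1  (base case)
T(2) = 2 * 1 + 1 = 3
T(3) = 2 * 3 + 1 = 7
T(4) = 2 * 7 + 1 = 15
T(5) = 2 * 15 + 1 = 31
T(6) = 2 * 31 + 1 = 63
T(7) = 2 * 63 + 1 = 127
T(8) = 2 * 127 + 1 = 255
T(9) = 2 * 255 + 1 = 511
T(10) = 2 * 511 + 1 = 1023
T(11) = 2 * 1023 + 1 = 2047
T(12) = 2 * 2047 + 1 = 4095
T(13) = 2 * 4095 + 1 = 8191
T(14) = 2 * 8191 + 1 = 16383
T(15) = 2 * 16383 + 1 = 32767
T(16) = 2 * 32767 + 1 = 65535
T(17) = 2 * 65535 + 1 = 131071
T(18) = 2 * 131071 + 1 = 262143
T(19) = 2 * 262143 + 1 = 524287
T(20) = 2 * 524287 + 1 = 1048575
T(21) = 2 * 1048575 + 1 = 2097151
T(22) = 2 * 2097151 + 1 = 4194303
T(23) = 2 * 4194303 + 1 = 8388607
T(24) = 2 * 8388607 + 1 = 16777215

16777215


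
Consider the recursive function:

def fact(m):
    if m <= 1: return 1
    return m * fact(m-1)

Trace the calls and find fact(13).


fact(13)
= 13 * fact(12)
= 13 * 12 * fact(11)
= 13 * 12 * 11 * fact(10)
= 13 * 12 * 11 * 10 * fact(9)
= 13 * 12 * 11 * 10 * 9 * fact(8)
= 13 * 12 * 11 * 10 * 9 * 8 * fact(7)
= 13 * 12 * 11 * 10 * 9 * 8 * 7 * fact(6)
= 13 * 12 * 11 * 10 * 9 * 8 * 7 * 6 * fact(5)
= 13 * 12 * 11 * 10 * 9 * 8 * 7 * 6 * 5 * fact(4)
= 13 * 12 * 11 * 10 * 9 * 8 * 7 * 6 * 5 * 4 * fact(3)
= 13 * 12 * 11 * 10 * 9 * 8 * 7 * 6 * 5 * 4 * 3 * fact(2)
= 13 * 12 * 11 * 10 * 9 * 8 * 7 * 6 * 5 * 4 * 3 * 2 * fact(1)
= 13 * 12 * 11 * 10 * 9 * 8 * 7 * 6 * 5 * 4 * 3 * 2 * 1
= 6227020800

6227020800


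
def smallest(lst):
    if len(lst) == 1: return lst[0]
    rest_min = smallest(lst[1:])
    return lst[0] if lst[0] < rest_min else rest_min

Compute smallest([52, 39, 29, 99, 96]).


smallest([52, 39, 29, 99, 96]): compare 52 with smallest([39, 29, 99, 96])
smallest([39, 29, 99, 96]): compare 39 with smallest([29, 99, 96])
smallest([29, 99, 96]): compare 29 with smallest([99, 96])
smallest([99, 96]): compare 99 with smallest([96])
smallest([96]) = 96  (base case)
Compare 99 with 96 -> 96
Compare 29 with 96 -> 29
Compare 39 with 29 -> 29
Compare 52 with 29 -> 29

29


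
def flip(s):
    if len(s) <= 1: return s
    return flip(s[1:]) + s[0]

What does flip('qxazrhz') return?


flip('qxazrhz') = flip('xazrhz') + 'q'
flip('xazrhz') = flip('azrhz') + 'x'
flip('azrhz') = flip('zrhz') + 'a'
flip('zrhz') = flip('rhz') + 'z'
flip('rhz') = flip('hz') + 'r'
flip('hz') = flip('z') + 'h'
flip('z') = 'z'  (base case)
Concatenating: 'z' + 'h' + 'r' + 'z' + 'a' + 'x' + 'q' = 'zhrzaxq'

zhrzaxq


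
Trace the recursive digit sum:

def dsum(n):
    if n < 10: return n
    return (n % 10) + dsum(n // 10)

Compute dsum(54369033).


dsum(54369033) = 3 + dsum(5436903)
dsum(5436903) = 3 + dsum(543690)
dsum(543690) = 0 + dsum(54369)
dsum(54369) = 9 + dsum(5436)
dsum(5436) = 6 + dsum(543)
dsum(543) = 3 + dsum(54)
dsum(54) = 4 + dsum(5)
dsum(5) = 5  (base case)
Total: 3 + 3 + 0 + 9 + 6 + 3 + 4 + 5 = 33

33


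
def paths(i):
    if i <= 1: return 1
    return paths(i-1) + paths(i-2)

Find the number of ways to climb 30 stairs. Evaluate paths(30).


Building up from base cases:
paths(0) = 1
paths(1) = 1
paths(2) = paths(1) + paths(0) = 1 + 1 = 2
paths(3) = paths(2) + paths(1) = 2 + 1 = 3
paths(4) = paths(3) + paths(2) = 3 + 2 = 5
paths(5) = paths(4) + paths(3) = 5 + 3 = 8
paths(6) = paths(5) + paths(4) = 8 + 5 = 13
paths(7) = paths(6) + paths(5) = 13 + 8 = 21
paths(8) = paths(7) + paths(6) = 21 + 13 = 34
paths(9) = paths(8) + paths(7) = 34 + 21 = 55
paths(10) = paths(9) + paths(8) = 55 + 34 = 89
paths(11) = paths(10) + paths(9) = 89 + 55 = 144
paths(12) = paths(11) + paths(10) = 144 + 89 = 233
paths(13) = paths(12) + paths(11) = 233 + 144 = 377
paths(14) = paths(13) + paths(12) = 377 + 233 = 610
paths(15) = paths(14) + paths(13) = 610 + 377 = 987
paths(16) = paths(15) + paths(14) = 987 + 610 = 1597
paths(17) = paths(16) + paths(15) = 1597 + 987 = 2584
paths(18) = paths(17) + paths(16) = 2584 + 1597 = 4181
paths(19) = paths(18) + paths(17) = 4181 + 2584 = 6765
paths(20) = paths(19) + paths(18) = 6765 + 4181 = 10946
paths(21) = paths(20) + paths(19) = 10946 + 6765 = 17711
paths(22) = paths(21) + paths(20) = 17711 + 10946 = 28657
paths(23) = paths(22) + paths(21) = 28657 + 17711 = 46368
paths(24) = paths(23) + paths(22) = 46368 + 28657 = 75025
paths(25) = paths(24) + paths(23) = 75025 + 46368 = 121393
paths(26) = paths(25) + paths(24) = 121393 + 75025 = 196418
paths(27) = paths(26) + paths(25) = 196418 + 121393 = 317811
paths(28) = paths(27) + paths(26) = 317811 + 196418 = 514229
paths(29) = paths(28) + paths(27) = 514229 + 317811 = 832040
paths(30) = paths(29) + paths(28) = 832040 + 514229 = 1346269

1346269


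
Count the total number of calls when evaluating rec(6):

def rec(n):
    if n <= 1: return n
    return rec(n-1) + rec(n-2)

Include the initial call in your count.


Let C(n) = total calls for rec(n)
C(0) = 1, C(1) = 1
C(2) = 1 + C(1) + C(0) = 1 + 1 + 1 = 3
C(3) = 1 + C(2) + C(1) = 1 + 3 + 1 = 5
C(4) = 1 + C(3) + C(2) = 1 + 5 + 3 = 9
C(5) = 1 + C(4) + C(3) = 1 + 9 + 5 = 15
C(6) = 1 + C(5) + C(4) = 1 + 15 + 9 = 25

25


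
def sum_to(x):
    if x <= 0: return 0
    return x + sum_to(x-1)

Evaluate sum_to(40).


sum_to(40)
= 40 + 39 + 38 + 37 + 36 + 35 + 34 + 33 + 32 + 31 + 30 + 29 + 28 + 27 + 26 + 25 + 24 + 23 + 22 + 21 + 20 + 19 + 18 + 17 + 16 + 15 + 14 + 13 + 12 + 11 + 10 + 9 + 8 + 7 + 6 + 5 + 4 + 3 + 2 + 1 + sum_to(0)
= 40 + 39 + 38 + 37 + 36 + 35 + 34 + 33 + 32 + 31 + 30 + 29 + 28 + 27 + 26 + 25 + 24 + 23 + 22 + 21 + 20 + 19 + 18 + 17 + 16 + 15 + 14 + 13 + 12 + 11 + 10 + 9 + 8 + 7 + 6 + 5 + 4 + 3 + 2 + 1 + 0
= 820

820


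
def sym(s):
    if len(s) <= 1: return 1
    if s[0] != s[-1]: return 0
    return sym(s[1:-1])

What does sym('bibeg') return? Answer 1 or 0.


sym('bibeg'): s[0]='b' != s[-1]='g' -> return 0
Result: 0 (not a palindrome)

0


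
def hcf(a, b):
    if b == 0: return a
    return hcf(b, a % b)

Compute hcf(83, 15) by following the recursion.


hcf(83, 15) = hcf(15, 8)
hcf(15, 8) = hcf(8, 7)
hcf(8, 7) = hcf(7, 1)
hcf(7, 1) = hcf(1, 0)
hcf(1, 0) = 1  (base case)

1


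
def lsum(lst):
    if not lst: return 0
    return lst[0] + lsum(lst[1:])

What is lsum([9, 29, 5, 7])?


lsum([9, 29, 5, 7]) = 9 + lsum([29, 5, 7])
lsum([29, 5, 7]) = 29 + lsum([5, 7])
lsum([5, 7]) = 5 + lsum([7])
lsum([7]) = 7 + lsum([])
lsum([]) = 0  (base case)
Total: 9 + 29 + 5 + 7 + 0 = 50

50


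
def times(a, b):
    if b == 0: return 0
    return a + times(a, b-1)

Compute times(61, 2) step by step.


times(61, 2) = 61 + times(61, 1)
times(61, 1) = 61 + times(61, 0)
times(61, 0) = 0  (base case)
Total: 61 + 61 + 0 = 122

122


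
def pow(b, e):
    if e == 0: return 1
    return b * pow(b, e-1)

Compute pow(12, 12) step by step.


pow(12, 12)
= 12 * pow(12, 11)
= 12 * 12 * pow(12, 10)
= 12 * 12 * 12 * pow(12, 9)
= 12 * 12 * 12 * 12 * pow(12, 8)
= 12 * 12 * 12 * 12 * 12 * pow(12, 7)
= 12 * 12 * 12 * 12 * 12 * 12 * pow(12, 6)
= 12 * 12 * 12 * 12 * 12 * 12 * 12 * pow(12, 5)
= 12 * 12 * 12 * 12 * 12 * 12 * 12 * 12 * pow(12, 4)
= 12 * 12 * 12 * 12 * 12 * 12 * 12 * 12 * 12 * pow(12, 3)
= 12 * 12 * 12 * 12 * 12 * 12 * 12 * 12 * 12 * 12 * pow(12, 2)
= 12 * 12 * 12 * 12 * 12 * 12 * 12 * 12 * 12 * 12 * 12 * pow(12, 1)
= 12 * 12 * 12 * 12 * 12 * 12 * 12 * 12 * 12 * 12 * 12 * 12 * pow(12, 0)
= 12 * 12 * 12 * 12 * 12 * 12 * 12 * 12 * 12 * 12 * 12 * 12 * 1
= 8916100448256

8916100448256


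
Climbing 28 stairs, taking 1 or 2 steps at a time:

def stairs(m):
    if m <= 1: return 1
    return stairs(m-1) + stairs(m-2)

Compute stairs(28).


Building up from base cases:
stairs(0) = 1
stairs(1) = 1
stairs(2) = stairs(1) + stairs(0) = 1 + 1 = 2
stairs(3) = stairs(2) + stairs(1) = 2 + 1 = 3
stairs(4) = stairs(3) + stairs(2) = 3 + 2 = 5
stairs(5) = stairs(4) + stairs(3) = 5 + 3 = 8
stairs(6) = stairs(5) + stairs(4) = 8 + 5 = 13
stairs(7) = stairs(6) + stairs(5) = 13 + 8 = 21
stairs(8) = stairs(7) + stairs(6) = 21 + 13 = 34
stairs(9) = stairs(8) + stairs(7) = 34 + 21 = 55
stairs(10) = stairs(9) + stairs(8) = 55 + 34 = 89
stairs(11) = stairs(10) + stairs(9) = 89 + 55 = 144
stairs(12) = stairs(11) + stairs(10) = 144 + 89 = 233
stairs(13) = stairs(12) + stairs(11) = 233 + 144 = 377
stairs(14) = stairs(13) + stairs(12) = 377 + 233 = 610
stairs(15) = stairs(14) + stairs(13) = 610 + 377 = 987
stairs(16) = stairs(15) + stairs(14) = 987 + 610 = 1597
stairs(17) = stairs(16) + stairs(15) = 1597 + 987 = 2584
stairs(18) = stairs(17) + stairs(16) = 2584 + 1597 = 4181
stairs(19) = stairs(18) + stairs(17) = 4181 + 2584 = 6765
stairs(20) = stairs(19) + stairs(18) = 6765 + 4181 = 10946
stairs(21) = stairs(20) + stairs(19) = 10946 + 6765 = 17711
stairs(22) = stairs(21) + stairs(20) = 17711 + 10946 = 28657
stairs(23) = stairs(22) + stairs(21) = 28657 + 17711 = 46368
stairs(24) = stairs(23) + stairs(22) = 46368 + 28657 = 75025
stairs(25) = stairs(24) + stairs(23) = 75025 + 46368 = 121393
stairs(26) = stairs(25) + stairs(24) = 121393 + 75025 = 196418
stairs(27) = stairs(26) + stairs(25) = 196418 + 121393 = 317811
stairs(28) = stairs(27) + stairs(26) = 317811 + 196418 = 514229

514229


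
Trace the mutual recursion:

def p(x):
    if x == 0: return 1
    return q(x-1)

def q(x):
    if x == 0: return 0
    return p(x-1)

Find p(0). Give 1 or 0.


p(0) = 1  (base case)
Result: 1

1


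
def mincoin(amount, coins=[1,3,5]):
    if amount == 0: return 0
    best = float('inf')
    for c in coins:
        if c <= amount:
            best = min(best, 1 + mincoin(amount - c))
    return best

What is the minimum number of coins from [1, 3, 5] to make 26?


Building up with DP:
mincoin(0) = 0
mincoin(1) = min(1+mincoin(0)=1+0=1) = 1
mincoin(2) = min(1+mincoin(1)=1+1=2) = 2
mincoin(3) = min(1+mincoin(2)=1+2=3, 1+mincoin(0)=1+0=1) = 1
mincoin(4) = min(1+mincoin(3)=1+1=2, 1+mincoin(1)=1+1=2) = 2
mincoin(5) = min(1+mincoin(4)=1+2=3, 1+mincoin(2)=1+2=3, 1+mincoin(0)=1+0=1) = 1
mincoin(6) = min(1+mincoin(5)=1+1=2, 1+mincoin(3)=1+1=2, 1+mincoin(1)=1+1=2) = 2
mincoin(7) = min(1+mincoin(6)=1+2=3, 1+mincoin(4)=1+2=3, 1+mincoin(2)=1+2=3) = 3
mincoin(8) = min(1+mincoin(7)=1+3=4, 1+mincoin(5)=1+1=2, 1+mincoin(3)=1+1=2) = 2
mincoin(9) = min(1+mincoin(8)=1+2=3, 1+mincoin(6)=1+2=3, 1+mincoin(4)=1+2=3) = 3
mincoin(10) = min(1+mincoin(9)=1+3=4, 1+mincoin(7)=1+3=4, 1+mincoin(5)=1+1=2) = 2
mincoin(11) = min(1+mincoin(10)=1+2=3, 1+mincoin(8)=1+2=3, 1+mincoin(6)=1+2=3) = 3
mincoin(12) = min(1+mincoin(11)=1+3=4, 1+mincoin(9)=1+3=4, 1+mincoin(7)=1+3=4) = 4
mincoin(13) = min(1+mincoin(12)=1+4=5, 1+mincoin(10)=1+2=3, 1+mincoin(8)=1+2=3) = 3
mincoin(14) = min(1+mincoin(13)=1+3=4, 1+mincoin(11)=1+3=4, 1+mincoin(9)=1+3=4) = 4
mincoin(15) = min(1+mincoin(14)=1+4=5, 1+mincoin(12)=1+4=5, 1+mincoin(10)=1+2=3) = 3
mincoin(16) = min(1+mincoin(15)=1+3=4, 1+mincoin(13)=1+3=4, 1+mincoin(11)=1+3=4) = 4
mincoin(17) = min(1+mincoin(16)=1+4=5, 1+mincoin(14)=1+4=5, 1+mincoin(12)=1+4=5) = 5
mincoin(18) = min(1+mincoin(17)=1+5=6, 1+mincoin(15)=1+3=4, 1+mincoin(13)=1+3=4) = 4
mincoin(19) = min(1+mincoin(18)=1+4=5, 1+mincoin(16)=1+4=5, 1+mincoin(14)=1+4=5) = 5
mincoin(20) = min(1+mincoin(19)=1+5=6, 1+mincoin(17)=1+5=6, 1+mincoin(15)=1+3=4) = 4
mincoin(21) = min(1+mincoin(20)=1+4=5, 1+mincoin(18)=1+4=5, 1+mincoin(16)=1+4=5) = 5
mincoin(22) = min(1+mincoin(21)=1+5=6, 1+mincoin(19)=1+5=6, 1+mincoin(17)=1+5=6) = 6
mincoin(23) = min(1+mincoin(22)=1+6=7, 1+mincoin(20)=1+4=5, 1+mincoin(18)=1+4=5) = 5
mincoin(24) = min(1+mincoin(23)=1+5=6, 1+mincoin(21)=1+5=6, 1+mincoin(19)=1+5=6) = 6
mincoin(25) = min(1+mincoin(24)=1+6=7, 1+mincoin(22)=1+6=7, 1+mincoin(20)=1+4=5) = 5
mincoin(26) = min(1+mincoin(25)=1+5=6, 1+mincoin(23)=1+5=6, 1+mincoin(21)=1+5=6) = 6

6


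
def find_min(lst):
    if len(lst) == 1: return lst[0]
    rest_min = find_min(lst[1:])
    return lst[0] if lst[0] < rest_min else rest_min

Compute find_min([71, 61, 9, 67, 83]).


find_min([71, 61, 9, 67, 83]): compare 71 with find_min([61, 9, 67, 83])
find_min([61, 9, 67, 83]): compare 61 with find_min([9, 67, 83])
find_min([9, 67, 83]): compare 9 with find_min([67, 83])
find_min([67, 83]): compare 67 with find_min([83])
find_min([83]) = 83  (base case)
Compare 67 with 83 -> 67
Compare 9 with 67 -> 9
Compare 61 with 9 -> 9
Compare 71 with 9 -> 9

9


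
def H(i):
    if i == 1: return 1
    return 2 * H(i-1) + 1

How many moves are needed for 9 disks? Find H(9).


H(9) = 2 * H(8) + 1
H(8) = 2 * H(7) + 1
H(7) = 2 * H(6) + 1
H(6) = 2 * H(5) + 1
H(5) = 2 * H(4) + 1
H(4) = 2 * H(3) + 1
H(3) = 2 * H(2) + 1
H(2) = 2 * H(1) + 1
H(1) = 1  (base case)
H(2) = 2 * 1 + 1 = 3
H(3) = 2 * 3 + 1 = 7
H(4) = 2 * 7 + 1 = 15
H(5) = 2 * 15 + 1 = 31
H(6) = 2 * 31 + 1 = 63
H(7) = 2 * 63 + 1 = 127
H(8) = 2 * 127 + 1 = 255
H(9) = 2 * 255 + 1 = 511

511


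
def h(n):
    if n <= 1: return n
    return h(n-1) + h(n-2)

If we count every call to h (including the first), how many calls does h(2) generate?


Let C(n) = total calls for h(n)
C(0) = 1, C(1) = 1
C(2) = 1 + C(1) + C(0) = 1 + 1 + 1 = 3

3


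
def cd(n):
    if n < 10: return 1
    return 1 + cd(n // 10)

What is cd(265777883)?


cd(265777883) = 1 + cd(26577788)
cd(26577788) = 1 + cd(2657778)
cd(2657778) = 1 + cd(265777)
cd(265777) = 1 + cd(26577)
cd(26577) = 1 + cd(2657)
cd(2657) = 1 + cd(265)
cd(265) = 1 + cd(26)
cd(26) = 1 + cd(2)
cd(2) = 1  (base case: 2 < 10)
Unwinding: 1 + 1 + 1 + 1 + 1 + 1 + 1 + 1 + 1 = 9

9


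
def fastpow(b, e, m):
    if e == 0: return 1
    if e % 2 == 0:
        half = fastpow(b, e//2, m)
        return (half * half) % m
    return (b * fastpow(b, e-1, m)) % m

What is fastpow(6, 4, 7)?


fastpow(6, 4, 7): e is even, compute fastpow(6, 2, 7)
  fastpow(6, 2, 7): e is even, compute fastpow(6, 1, 7)
    fastpow(6, 1, 7): e is odd, compute fastpow(6, 0, 7)
      fastpow(6, 0, 7) = 1
    (6 * 1) % 7 = 6
  half=6, (6*6) % 7 = 1
half=1, (1*1) % 7 = 1

1


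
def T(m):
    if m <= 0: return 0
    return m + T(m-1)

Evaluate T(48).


T(48)
= 48 + 47 + 46 + 45 + 44 + 43 + 42 + 41 + 40 + 39 + 38 + 37 + 36 + 35 + 34 + 33 + 32 + 31 + 30 + 29 + 28 + 27 + 26 + 25 + 24 + 23 + 22 + 21 + 20 + 19 + 18 + 17 + 16 + 15 + 14 + 13 + 12 + 11 + 10 + 9 + 8 + 7 + 6 + 5 + 4 + 3 + 2 + 1 + T(0)
= 48 + 47 + 46 + 45 + 44 + 43 + 42 + 41 + 40 + 39 + 38 + 37 + 36 + 35 + 34 + 33 + 32 + 31 + 30 + 29 + 28 + 27 + 26 + 25 + 24 + 23 + 22 + 21 + 20 + 19 + 18 + 17 + 16 + 15 + 14 + 13 + 12 + 11 + 10 + 9 + 8 + 7 + 6 + 5 + 4 + 3 + 2 + 1 + 0
= 1176

1176


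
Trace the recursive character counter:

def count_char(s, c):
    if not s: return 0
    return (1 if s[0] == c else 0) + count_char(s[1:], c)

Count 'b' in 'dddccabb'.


s[0]='d' != 'b' -> 0
s[0]='d' != 'b' -> 0
s[0]='d' != 'b' -> 0
s[0]='c' != 'b' -> 0
s[0]='c' != 'b' -> 0
s[0]='a' != 'b' -> 0
s[0]='b' == 'b' -> 1
s[0]='b' == 'b' -> 1
Sum: 0 + 0 + 0 + 0 + 0 + 0 + 1 + 1 = 2

2


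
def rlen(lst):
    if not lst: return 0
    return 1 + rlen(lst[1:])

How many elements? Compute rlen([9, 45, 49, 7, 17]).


rlen([9, 45, 49, 7, 17]) = 1 + rlen([45, 49, 7, 17])
rlen([45, 49, 7, 17]) = 1 + rlen([49, 7, 17])
rlen([49, 7, 17]) = 1 + rlen([7, 17])
rlen([7, 17]) = 1 + rlen([17])
rlen([17]) = 1 + rlen([])
rlen([]) = 0  (base case)
Unwinding: 1 + 1 + 1 + 1 + 1 + 0 = 5

5


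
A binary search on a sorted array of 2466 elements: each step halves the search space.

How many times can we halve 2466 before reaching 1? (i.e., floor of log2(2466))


2466 / 2 = 1233
1233 / 2 = 616
616 / 2 = 308
308 / 2 = 154
154 / 2 = 77
77 / 2 = 38
38 / 2 = 19
19 / 2 = 9
9 / 2 = 4
4 / 2 = 2
2 / 2 = 1
Reached 1 after 11 halvings

11


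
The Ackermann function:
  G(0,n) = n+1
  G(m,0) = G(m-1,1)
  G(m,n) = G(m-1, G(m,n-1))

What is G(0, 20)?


G(0, 20) = 21
Result: G(0, 20) = 21

21


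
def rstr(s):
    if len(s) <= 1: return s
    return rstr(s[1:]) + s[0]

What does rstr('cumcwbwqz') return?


rstr('cumcwbwqz') = rstr('umcwbwqz') + 'c'
rstr('umcwbwqz') = rstr('mcwbwqz') + 'u'
rstr('mcwbwqz') = rstr('cwbwqz') + 'm'
rstr('cwbwqz') = rstr('wbwqz') + 'c'
rstr('wbwqz') = rstr('bwqz') + 'w'
rstr('bwqz') = rstr('wqz') + 'b'
rstr('wqz') = rstr('qz') + 'w'
rstr('qz') = rstr('z') + 'q'
rstr('z') = 'z'  (base case)
Concatenating: 'z' + 'q' + 'w' + 'b' + 'w' + 'c' + 'm' + 'u' + 'c' = 'zqwbwcmuc'

zqwbwcmuc


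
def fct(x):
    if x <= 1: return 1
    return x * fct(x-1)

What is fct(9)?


fct(9)
= 9 * fct(8)
= 9 * 8 * fct(7)
= 9 * 8 * 7 * fct(6)
= 9 * 8 * 7 * 6 * fct(5)
= 9 * 8 * 7 * 6 * 5 * fct(4)
= 9 * 8 * 7 * 6 * 5 * 4 * fct(3)
= 9 * 8 * 7 * 6 * 5 * 4 * 3 * fct(2)
= 9 * 8 * 7 * 6 * 5 * 4 * 3 * 2 * fct(1)
= 9 * 8 * 7 * 6 * 5 * 4 * 3 * 2 * 1
= 362880

362880


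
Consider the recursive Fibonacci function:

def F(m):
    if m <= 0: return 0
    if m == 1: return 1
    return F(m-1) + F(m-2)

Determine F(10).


Computing F(10) bottom-up:
F(0) = 0
F(1) = 1
F(2) = F(1) + F(0) = 1 + 0 = 1
F(3) = F(2) + F(1) = 1 + 1 = 2
F(4) = F(3) + F(2) = 2 + 1 = 3
F(5) = F(4) + F(3) = 3 + 2 = 5
F(6) = F(5) + F(4) = 5 + 3 = 8
F(7) = F(6) + F(5) = 8 + 5 = 13
F(8) = F(7) + F(6) = 13 + 8 = 21
F(9) = F(8) + F(7) = 21 + 13 = 34
F(10) = F(9) + F(8) = 34 + 21 = 55

55


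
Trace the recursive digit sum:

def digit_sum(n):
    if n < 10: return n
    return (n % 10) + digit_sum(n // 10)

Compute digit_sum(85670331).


digit_sum(85670331) = 1 + digit_sum(8567033)
digit_sum(8567033) = 3 + digit_sum(856703)
digit_sum(856703) = 3 + digit_sum(85670)
digit_sum(85670) = 0 + digit_sum(8567)
digit_sum(8567) = 7 + digit_sum(856)
digit_sum(856) = 6 + digit_sum(85)
digit_sum(85) = 5 + digit_sum(8)
digit_sum(8) = 8  (base case)
Total: 1 + 3 + 3 + 0 + 7 + 6 + 5 + 8 = 33

33


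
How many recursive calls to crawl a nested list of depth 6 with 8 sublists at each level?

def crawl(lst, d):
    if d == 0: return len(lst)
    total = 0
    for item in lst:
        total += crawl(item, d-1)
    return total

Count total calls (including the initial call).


At depth 0 (root): 1 call
At depth 1: each of 1 parents calls crawl on 8 children = 8 calls
At depth 2: each of 8 parents calls crawl on 8 children = 64 calls
At depth 3: each of 64 parents calls crawl on 8 children = 512 calls
At depth 4: each of 512 parents calls crawl on 8 children = 4096 calls
At depth 5: each of 4096 parents calls crawl on 8 children = 32768 calls
At depth 6: each of 32768 parents calls crawl on 8 children = 262144 calls
Total: 1 + 8 + 64 + 512 + 4096 + 32768 + 262144 = 299593

299593


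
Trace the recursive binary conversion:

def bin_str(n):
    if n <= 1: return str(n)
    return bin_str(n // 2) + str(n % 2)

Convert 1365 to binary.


bin_str(1365) = bin_str(682) + '1'
bin_str(682) = bin_str(341) + '0'
bin_str(341) = bin_str(170) + '1'
bin_str(170) = bin_str(85) + '0'
bin_str(85) = bin_str(42) + '1'
bin_str(42) = bin_str(21) + '0'
bin_str(21) = bin_str(10) + '1'
bin_str(10) = bin_str(5) + '0'
bin_str(5) = bin_str(2) + '1'
bin_str(2) = bin_str(1) + '0'
bin_str(1) = '1'  (base case)
Concatenating: '1' + '0' + '1' + '0' + '1' + '0' + '1' + '0' + '1' + '0' + '1' = '10101010101'

10101010101


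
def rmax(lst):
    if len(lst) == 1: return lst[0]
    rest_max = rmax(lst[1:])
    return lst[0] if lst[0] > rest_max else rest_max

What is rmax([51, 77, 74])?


rmax([51, 77, 74]): compare 51 with rmax([77, 74])
rmax([77, 74]): compare 77 with rmax([74])
rmax([74]) = 74  (base case)
Compare 77 with 74 -> 77
Compare 51 with 77 -> 77

77


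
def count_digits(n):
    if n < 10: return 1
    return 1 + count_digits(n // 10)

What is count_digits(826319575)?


count_digits(826319575) = 1 + count_digits(82631957)
count_digits(82631957) = 1 + count_digits(8263195)
count_digits(8263195) = 1 + count_digits(826319)
count_digits(826319) = 1 + count_digits(82631)
count_digits(82631) = 1 + count_digits(8263)
count_digits(8263) = 1 + count_digits(826)
count_digits(826) = 1 + count_digits(82)
count_digits(82) = 1 + count_digits(8)
count_digits(8) = 1  (base case: 8 < 10)
Unwinding: 1 + 1 + 1 + 1 + 1 + 1 + 1 + 1 + 1 = 9

9


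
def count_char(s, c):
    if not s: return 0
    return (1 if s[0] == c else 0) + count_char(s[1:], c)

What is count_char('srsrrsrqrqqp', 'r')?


s[0]='s' != 'r' -> 0
s[0]='r' == 'r' -> 1
s[0]='s' != 'r' -> 0
s[0]='r' == 'r' -> 1
s[0]='r' == 'r' -> 1
s[0]='s' != 'r' -> 0
s[0]='r' == 'r' -> 1
s[0]='q' != 'r' -> 0
s[0]='r' == 'r' -> 1
s[0]='q' != 'r' -> 0
s[0]='q' != 'r' -> 0
s[0]='p' != 'r' -> 0
Sum: 0 + 1 + 0 + 1 + 1 + 0 + 1 + 0 + 1 + 0 + 0 + 0 = 5

5


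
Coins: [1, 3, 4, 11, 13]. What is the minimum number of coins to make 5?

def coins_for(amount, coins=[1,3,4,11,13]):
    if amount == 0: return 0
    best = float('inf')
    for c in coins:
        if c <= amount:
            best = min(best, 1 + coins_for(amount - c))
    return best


Building up with DP:
coins_for(0) = 0
coins_for(1) = min(1+coins_for(0)=1+0=1) = 1
coins_for(2) = min(1+coins_for(1)=1+1=2) = 2
coins_for(3) = min(1+coins_for(2)=1+2=3, 1+coins_for(0)=1+0=1) = 1
coins_for(4) = min(1+coins_for(3)=1+1=2, 1+coins_for(1)=1+1=2, 1+coins_for(0)=1+0=1) = 1
coins_for(5) = min(1+coins_for(4)=1+1=2, 1+coins_for(2)=1+2=3, 1+coins_for(1)=1+1=2) = 2

2


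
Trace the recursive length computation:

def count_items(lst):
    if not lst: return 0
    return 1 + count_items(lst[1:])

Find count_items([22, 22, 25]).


count_items([22, 22, 25]) = 1 + count_items([22, 25])
count_items([22, 25]) = 1 + count_items([25])
count_items([25]) = 1 + count_items([])
count_items([]) = 0  (base case)
Unwinding: 1 + 1 + 1 + 0 = 3

3


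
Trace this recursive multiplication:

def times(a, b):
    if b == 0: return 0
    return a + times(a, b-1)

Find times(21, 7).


times(21, 7) = 21 + times(21, 6)
times(21, 6) = 21 + times(21, 5)
times(21, 5) = 21 + times(21, 4)
times(21, 4) = 21 + times(21, 3)
times(21, 3) = 21 + times(21, 2)
times(21, 2) = 21 + times(21, 1)
times(21, 1) = 21 + times(21, 0)
times(21, 0) = 0  (base case)
Total: 21 + 21 + 21 + 21 + 21 + 21 + 21 + 0 = 147

147


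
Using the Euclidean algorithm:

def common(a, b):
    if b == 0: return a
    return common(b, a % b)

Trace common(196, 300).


common(196, 300) = common(300, 196)
common(300, 196) = common(196, 104)
common(196, 104) = common(104, 92)
common(104, 92) = common(92, 12)
common(92, 12) = common(12, 8)
common(12, 8) = common(8, 4)
common(8, 4) = common(4, 0)
common(4, 0) = 4  (base case)

4


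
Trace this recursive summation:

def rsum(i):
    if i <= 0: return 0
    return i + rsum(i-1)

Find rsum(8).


rsum(8)
= 8 + 7 + 6 + 5 + 4 + 3 + 2 + 1 + rsum(0)
= 8 + 7 + 6 + 5 + 4 + 3 + 2 + 1 + 0
= 36

36


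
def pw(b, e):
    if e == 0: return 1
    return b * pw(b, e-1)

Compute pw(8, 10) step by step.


pw(8, 10)
= 8 * pw(8, 9)
= 8 * 8 * pw(8, 8)
= 8 * 8 * 8 * pw(8, 7)
= 8 * 8 * 8 * 8 * pw(8, 6)
= 8 * 8 * 8 * 8 * 8 * pw(8, 5)
= 8 * 8 * 8 * 8 * 8 * 8 * pw(8, 4)
= 8 * 8 * 8 * 8 * 8 * 8 * 8 * pw(8, 3)
= 8 * 8 * 8 * 8 * 8 * 8 * 8 * 8 * pw(8, 2)
= 8 * 8 * 8 * 8 * 8 * 8 * 8 * 8 * 8 * pw(8, 1)
= 8 * 8 * 8 * 8 * 8 * 8 * 8 * 8 * 8 * 8 * pw(8, 0)
= 8 * 8 * 8 * 8 * 8 * 8 * 8 * 8 * 8 * 8 * 1
= 1073741824

1073741824


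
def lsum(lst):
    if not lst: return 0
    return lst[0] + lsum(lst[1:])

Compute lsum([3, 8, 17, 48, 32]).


lsum([3, 8, 17, 48, 32]) = 3 + lsum([8, 17, 48, 32])
lsum([8, 17, 48, 32]) = 8 + lsum([17, 48, 32])
lsum([17, 48, 32]) = 17 + lsum([48, 32])
lsum([48, 32]) = 48 + lsum([32])
lsum([32]) = 32 + lsum([])
lsum([]) = 0  (base case)
Total: 3 + 8 + 17 + 48 + 32 + 0 = 108

108


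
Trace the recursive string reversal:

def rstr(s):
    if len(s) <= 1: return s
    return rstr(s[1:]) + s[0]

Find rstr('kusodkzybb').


rstr('kusodkzybb') = rstr('usodkzybb') + 'k'
rstr('usodkzybb') = rstr('sodkzybb') + 'u'
rstr('sodkzybb') = rstr('odkzybb') + 's'
rstr('odkzybb') = rstr('dkzybb') + 'o'
rstr('dkzybb') = rstr('kzybb') + 'd'
rstr('kzybb') = rstr('zybb') + 'k'
rstr('zybb') = rstr('ybb') + 'z'
rstr('ybb') = rstr('bb') + 'y'
rstr('bb') = rstr('b') + 'b'
rstr('b') = 'b'  (base case)
Concatenating: 'b' + 'b' + 'y' + 'z' + 'k' + 'd' + 'o' + 's' + 'u' + 'k' = 'bbyzkdosuk'

bbyzkdosuk


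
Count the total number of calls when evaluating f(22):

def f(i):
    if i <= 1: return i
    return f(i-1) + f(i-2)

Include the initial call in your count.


Let C(n) = total calls for f(n)
C(0) = 1, C(1) = 1
C(2) = 1 + C(1) + C(0) = 1 + 1 + 1 = 3
C(3) = 1 + C(2) + C(1) = 1 + 3 + 1 = 5
C(4) = 1 + C(3) + C(2) = 1 + 5 + 3 = 9
C(5) = 1 + C(4) + C(3) = 1 + 9 + 5 = 15
C(6) = 1 + C(5) + C(4) = 1 + 15 + 9 = 25
C(7) = 1 + C(6) + C(5) = 1 + 25 + 15 = 41
C(8) = 1 + C(7) + C(6) = 1 + 41 + 25 = 67
C(9) = 1 + C(8) + C(7) = 1 + 67 + 41 = 109
C(10) = 1 + C(9) + C(8) = 1 + 109 + 67 = 177
C(11) = 1 + C(10) + C(9) = 1 + 177 + 109 = 287
C(12) = 1 + C(11) + C(10) = 1 + 287 + 177 = 465
C(13) = 1 + C(12) + C(11) = 1 + 465 + 287 = 753
C(14) = 1 + C(13) + C(12) = 1 + 753 + 465 = 1219
C(15) = 1 + C(14) + C(13) = 1 + 1219 + 753 = 1973
C(16) = 1 + C(15) + C(14) = 1 + 1973 + 1219 = 3193
C(17) = 1 + C(16) + C(15) = 1 + 3193 + 1973 = 5167
C(18) = 1 + C(17) + C(16) = 1 + 5167 + 3193 = 8361
C(19) = 1 + C(18) + C(17) = 1 + 8361 + 5167 = 13529
C(20) = 1 + C(19) + C(18) = 1 + 13529 + 8361 = 21891
C(21) = 1 + C(20) + C(19) = 1 + 21891 + 13529 = 35421
C(22) = 1 + C(21) + C(20) = 1 + 35421 + 21891 = 57313

57313


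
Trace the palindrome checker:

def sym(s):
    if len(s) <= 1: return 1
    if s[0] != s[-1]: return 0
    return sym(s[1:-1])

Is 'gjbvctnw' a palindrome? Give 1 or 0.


sym('gjbvctnw'): s[0]='g' != s[-1]='w' -> return 0
Result: 0 (not a palindrome)

0


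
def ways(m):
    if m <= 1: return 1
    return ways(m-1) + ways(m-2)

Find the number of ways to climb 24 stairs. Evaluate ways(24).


Building up from base cases:
ways(0) = 1
ways(1) = 1
ways(2) = ways(1) + ways(0) = 1 + 1 = 2
ways(3) = ways(2) + ways(1) = 2 + 1 = 3
ways(4) = ways(3) + ways(2) = 3 + 2 = 5
ways(5) = ways(4) + ways(3) = 5 + 3 = 8
ways(6) = ways(5) + ways(4) = 8 + 5 = 13
ways(7) = ways(6) + ways(5) = 13 + 8 = 21
ways(8) = ways(7) + ways(6) = 21 + 13 = 34
ways(9) = ways(8) + ways(7) = 34 + 21 = 55
ways(10) = ways(9) + ways(8) = 55 + 34 = 89
ways(11) = ways(10) + ways(9) = 89 + 55 = 144
ways(12) = ways(11) + ways(10) = 144 + 89 = 233
ways(13) = ways(12) + ways(11) = 233 + 144 = 377
ways(14) = ways(13) + ways(12) = 377 + 233 = 610
ways(15) = ways(14) + ways(13) = 610 + 377 = 987
ways(16) = ways(15) + ways(14) = 987 + 610 = 1597
ways(17) = ways(16) + ways(15) = 1597 + 987 = 2584
ways(18) = ways(17) + ways(16) = 2584 + 1597 = 4181
ways(19) = ways(18) + ways(17) = 4181 + 2584 = 6765
ways(20) = ways(19) + ways(18) = 6765 + 4181 = 10946
ways(21) = ways(20) + ways(19) = 10946 + 6765 = 17711
ways(22) = ways(21) + ways(20) = 17711 + 10946 = 28657
ways(23) = ways(22) + ways(21) = 28657 + 17711 = 46368
ways(24) = ways(23) + ways(22) = 46368 + 28657 = 75025

75025
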